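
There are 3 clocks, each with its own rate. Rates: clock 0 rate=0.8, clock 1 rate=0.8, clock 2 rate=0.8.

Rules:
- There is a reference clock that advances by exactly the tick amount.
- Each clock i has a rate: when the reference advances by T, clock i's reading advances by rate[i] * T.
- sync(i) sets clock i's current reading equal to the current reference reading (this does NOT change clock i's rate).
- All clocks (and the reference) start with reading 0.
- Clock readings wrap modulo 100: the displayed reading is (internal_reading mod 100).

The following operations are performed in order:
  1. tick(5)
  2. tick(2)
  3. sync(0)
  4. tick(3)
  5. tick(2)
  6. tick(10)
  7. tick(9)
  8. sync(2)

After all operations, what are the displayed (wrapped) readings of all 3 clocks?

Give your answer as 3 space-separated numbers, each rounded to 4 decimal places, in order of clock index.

Answer: 26.2000 24.8000 31.0000

Derivation:
After op 1 tick(5): ref=5.0000 raw=[4.0000 4.0000 4.0000]
After op 2 tick(2): ref=7.0000 raw=[5.6000 5.6000 5.6000]
After op 3 sync(0): ref=7.0000 raw=[7.0000 5.6000 5.6000]
After op 4 tick(3): ref=10.0000 raw=[9.4000 8.0000 8.0000]
After op 5 tick(2): ref=12.0000 raw=[11.0000 9.6000 9.6000]
After op 6 tick(10): ref=22.0000 raw=[19.0000 17.6000 17.6000]
After op 7 tick(9): ref=31.0000 raw=[26.2000 24.8000 24.8000]
After op 8 sync(2): ref=31.0000 raw=[26.2000 24.8000 31.0000]
Wrap final raw readings (mod 100): 26.2000 mod 100 = 26.2000; 24.8000 mod 100 = 24.8000; 31.0000 mod 100 = 31.0000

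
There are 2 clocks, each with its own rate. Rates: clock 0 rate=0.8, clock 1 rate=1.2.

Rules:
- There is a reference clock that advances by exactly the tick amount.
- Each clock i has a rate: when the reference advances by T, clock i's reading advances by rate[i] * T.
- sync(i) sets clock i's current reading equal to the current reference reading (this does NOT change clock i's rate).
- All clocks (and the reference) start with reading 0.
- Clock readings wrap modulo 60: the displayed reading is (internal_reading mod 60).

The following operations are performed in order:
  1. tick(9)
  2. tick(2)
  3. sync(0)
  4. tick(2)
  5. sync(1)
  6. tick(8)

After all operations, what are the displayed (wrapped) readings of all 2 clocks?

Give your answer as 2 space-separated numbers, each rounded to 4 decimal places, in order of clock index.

Answer: 19.0000 22.6000

Derivation:
After op 1 tick(9): ref=9.0000 raw=[7.2000 10.8000]
After op 2 tick(2): ref=11.0000 raw=[8.8000 13.2000]
After op 3 sync(0): ref=11.0000 raw=[11.0000 13.2000]
After op 4 tick(2): ref=13.0000 raw=[12.6000 15.6000]
After op 5 sync(1): ref=13.0000 raw=[12.6000 13.0000]
After op 6 tick(8): ref=21.0000 raw=[19.0000 22.6000]
Wrap final raw readings (mod 60): 19.0000 mod 60 = 19.0000; 22.6000 mod 60 = 22.6000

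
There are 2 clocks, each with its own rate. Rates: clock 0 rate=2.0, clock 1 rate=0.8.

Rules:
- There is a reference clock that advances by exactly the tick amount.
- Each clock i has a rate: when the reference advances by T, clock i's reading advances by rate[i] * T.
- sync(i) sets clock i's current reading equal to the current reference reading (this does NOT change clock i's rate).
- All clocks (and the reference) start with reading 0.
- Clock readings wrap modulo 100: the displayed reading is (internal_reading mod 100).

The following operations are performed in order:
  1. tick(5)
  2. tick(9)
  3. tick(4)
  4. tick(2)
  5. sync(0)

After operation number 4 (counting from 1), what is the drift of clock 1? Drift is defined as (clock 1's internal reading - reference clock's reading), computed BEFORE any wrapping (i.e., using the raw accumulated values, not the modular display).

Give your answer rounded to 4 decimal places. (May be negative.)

Answer: -4.0000

Derivation:
After op 1 tick(5): ref=5.0000 raw=[10.0000 4.0000]
After op 2 tick(9): ref=14.0000 raw=[28.0000 11.2000]
After op 3 tick(4): ref=18.0000 raw=[36.0000 14.4000]
After op 4 tick(2): ref=20.0000 raw=[40.0000 16.0000]
Drift of clock 1 after op 4: 16.0000 - 20.0000 = -4.0000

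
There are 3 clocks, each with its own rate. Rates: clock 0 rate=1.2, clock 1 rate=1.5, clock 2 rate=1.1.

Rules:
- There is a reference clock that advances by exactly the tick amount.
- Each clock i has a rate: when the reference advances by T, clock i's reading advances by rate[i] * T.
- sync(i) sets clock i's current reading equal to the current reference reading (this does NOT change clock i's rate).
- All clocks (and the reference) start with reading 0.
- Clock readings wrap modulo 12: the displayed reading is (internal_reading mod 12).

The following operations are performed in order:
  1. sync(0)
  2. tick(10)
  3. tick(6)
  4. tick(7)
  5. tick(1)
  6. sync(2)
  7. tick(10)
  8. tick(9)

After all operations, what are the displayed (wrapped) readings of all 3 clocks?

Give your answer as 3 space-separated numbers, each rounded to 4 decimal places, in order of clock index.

After op 1 sync(0): ref=0.0000 raw=[0.0000 0.0000 0.0000]
After op 2 tick(10): ref=10.0000 raw=[12.0000 15.0000 11.0000]
After op 3 tick(6): ref=16.0000 raw=[19.2000 24.0000 17.6000]
After op 4 tick(7): ref=23.0000 raw=[27.6000 34.5000 25.3000]
After op 5 tick(1): ref=24.0000 raw=[28.8000 36.0000 26.4000]
After op 6 sync(2): ref=24.0000 raw=[28.8000 36.0000 24.0000]
After op 7 tick(10): ref=34.0000 raw=[40.8000 51.0000 35.0000]
After op 8 tick(9): ref=43.0000 raw=[51.6000 64.5000 44.9000]
Wrap final raw readings (mod 12): 51.6000 mod 12 = 3.6000; 64.5000 mod 12 = 4.5000; 44.9000 mod 12 = 8.9000

Answer: 3.6000 4.5000 8.9000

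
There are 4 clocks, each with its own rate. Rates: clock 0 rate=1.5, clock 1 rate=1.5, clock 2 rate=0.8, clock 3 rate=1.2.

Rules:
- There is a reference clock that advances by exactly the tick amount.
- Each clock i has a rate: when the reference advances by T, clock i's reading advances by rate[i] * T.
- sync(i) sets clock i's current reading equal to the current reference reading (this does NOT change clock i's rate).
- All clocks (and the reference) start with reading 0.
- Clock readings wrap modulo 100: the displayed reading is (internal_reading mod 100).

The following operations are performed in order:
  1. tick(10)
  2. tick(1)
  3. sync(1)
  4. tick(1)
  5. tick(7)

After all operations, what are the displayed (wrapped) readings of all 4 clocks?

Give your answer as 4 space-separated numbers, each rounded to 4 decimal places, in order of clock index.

Answer: 28.5000 23.0000 15.2000 22.8000

Derivation:
After op 1 tick(10): ref=10.0000 raw=[15.0000 15.0000 8.0000 12.0000]
After op 2 tick(1): ref=11.0000 raw=[16.5000 16.5000 8.8000 13.2000]
After op 3 sync(1): ref=11.0000 raw=[16.5000 11.0000 8.8000 13.2000]
After op 4 tick(1): ref=12.0000 raw=[18.0000 12.5000 9.6000 14.4000]
After op 5 tick(7): ref=19.0000 raw=[28.5000 23.0000 15.2000 22.8000]
Wrap final raw readings (mod 100): 28.5000 mod 100 = 28.5000; 23.0000 mod 100 = 23.0000; 15.2000 mod 100 = 15.2000; 22.8000 mod 100 = 22.8000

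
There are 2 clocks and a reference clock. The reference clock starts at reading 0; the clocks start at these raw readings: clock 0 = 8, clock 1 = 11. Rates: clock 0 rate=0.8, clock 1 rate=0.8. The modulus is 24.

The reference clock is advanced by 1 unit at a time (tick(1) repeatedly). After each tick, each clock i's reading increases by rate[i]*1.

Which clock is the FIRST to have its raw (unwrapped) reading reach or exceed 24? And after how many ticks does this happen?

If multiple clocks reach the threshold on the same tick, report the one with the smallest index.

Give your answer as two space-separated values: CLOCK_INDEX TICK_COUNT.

Answer: 1 17

Derivation:
clock 0: start=8, rate=0.8, needs 24-8 = 16; ticks = ceil(16/0.8) = ceil(20.0000) = 20; reading at tick 20 = 8 + 0.8*20 = 24.0000
clock 1: start=11, rate=0.8, needs 24-11 = 13; ticks = ceil(13/0.8) = ceil(16.2500) = 17; reading at tick 17 = 11 + 0.8*17 = 24.6000
Minimum tick count = 17; winners = [1]; smallest index = 1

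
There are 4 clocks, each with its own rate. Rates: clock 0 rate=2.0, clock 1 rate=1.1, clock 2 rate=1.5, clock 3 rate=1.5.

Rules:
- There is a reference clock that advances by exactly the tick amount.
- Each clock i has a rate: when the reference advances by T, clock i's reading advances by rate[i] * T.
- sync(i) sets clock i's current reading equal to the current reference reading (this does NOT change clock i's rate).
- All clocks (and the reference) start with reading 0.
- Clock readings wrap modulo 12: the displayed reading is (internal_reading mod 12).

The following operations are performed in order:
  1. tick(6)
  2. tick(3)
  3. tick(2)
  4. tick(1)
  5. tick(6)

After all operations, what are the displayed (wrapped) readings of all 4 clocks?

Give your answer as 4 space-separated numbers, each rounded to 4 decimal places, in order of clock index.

After op 1 tick(6): ref=6.0000 raw=[12.0000 6.6000 9.0000 9.0000]
After op 2 tick(3): ref=9.0000 raw=[18.0000 9.9000 13.5000 13.5000]
After op 3 tick(2): ref=11.0000 raw=[22.0000 12.1000 16.5000 16.5000]
After op 4 tick(1): ref=12.0000 raw=[24.0000 13.2000 18.0000 18.0000]
After op 5 tick(6): ref=18.0000 raw=[36.0000 19.8000 27.0000 27.0000]
Wrap final raw readings (mod 12): 36.0000 mod 12 = 0.0000; 19.8000 mod 12 = 7.8000; 27.0000 mod 12 = 3.0000; 27.0000 mod 12 = 3.0000

Answer: 0.0000 7.8000 3.0000 3.0000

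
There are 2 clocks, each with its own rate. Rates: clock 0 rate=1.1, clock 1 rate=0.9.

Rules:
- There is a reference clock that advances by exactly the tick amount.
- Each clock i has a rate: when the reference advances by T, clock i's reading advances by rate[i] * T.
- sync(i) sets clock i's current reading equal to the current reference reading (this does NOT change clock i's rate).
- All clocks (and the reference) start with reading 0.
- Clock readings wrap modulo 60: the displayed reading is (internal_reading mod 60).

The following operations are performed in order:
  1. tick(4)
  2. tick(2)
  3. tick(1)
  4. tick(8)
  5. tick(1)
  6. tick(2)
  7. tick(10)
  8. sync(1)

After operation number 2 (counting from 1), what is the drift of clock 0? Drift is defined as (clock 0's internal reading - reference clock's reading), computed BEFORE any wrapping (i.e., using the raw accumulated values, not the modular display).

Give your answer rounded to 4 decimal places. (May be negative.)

Answer: 0.6000

Derivation:
After op 1 tick(4): ref=4.0000 raw=[4.4000 3.6000]
After op 2 tick(2): ref=6.0000 raw=[6.6000 5.4000]
Drift of clock 0 after op 2: 6.6000 - 6.0000 = 0.6000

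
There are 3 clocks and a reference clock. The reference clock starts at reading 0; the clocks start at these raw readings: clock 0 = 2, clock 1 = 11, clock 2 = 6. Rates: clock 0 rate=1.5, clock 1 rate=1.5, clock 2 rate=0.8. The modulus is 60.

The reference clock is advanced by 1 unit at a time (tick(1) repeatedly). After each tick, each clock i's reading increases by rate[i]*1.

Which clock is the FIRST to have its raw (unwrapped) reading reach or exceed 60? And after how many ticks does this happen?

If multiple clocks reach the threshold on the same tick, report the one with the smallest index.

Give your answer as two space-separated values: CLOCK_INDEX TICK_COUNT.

clock 0: start=2, rate=1.5, needs 60-2 = 58; ticks = ceil(58/1.5) = ceil(38.6667) = 39; reading at tick 39 = 2 + 1.5*39 = 60.5000
clock 1: start=11, rate=1.5, needs 60-11 = 49; ticks = ceil(49/1.5) = ceil(32.6667) = 33; reading at tick 33 = 11 + 1.5*33 = 60.5000
clock 2: start=6, rate=0.8, needs 60-6 = 54; ticks = ceil(54/0.8) = ceil(67.5000) = 68; reading at tick 68 = 6 + 0.8*68 = 60.4000
Minimum tick count = 33; winners = [1]; smallest index = 1

Answer: 1 33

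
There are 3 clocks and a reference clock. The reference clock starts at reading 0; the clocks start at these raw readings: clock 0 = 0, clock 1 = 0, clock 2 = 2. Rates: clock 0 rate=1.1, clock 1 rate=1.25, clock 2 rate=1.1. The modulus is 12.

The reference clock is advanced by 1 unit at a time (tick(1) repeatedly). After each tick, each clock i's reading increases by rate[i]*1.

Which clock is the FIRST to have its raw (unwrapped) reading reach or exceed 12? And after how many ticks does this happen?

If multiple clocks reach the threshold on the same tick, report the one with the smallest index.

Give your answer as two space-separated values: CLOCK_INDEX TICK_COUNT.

clock 0: start=0, rate=1.1, needs 12-0 = 12; ticks = ceil(12/1.1) = ceil(10.9091) = 11; reading at tick 11 = 0 + 1.1*11 = 12.1000
clock 1: start=0, rate=1.25, needs 12-0 = 12; ticks = ceil(12/1.25) = ceil(9.6000) = 10; reading at tick 10 = 0 + 1.25*10 = 12.5000
clock 2: start=2, rate=1.1, needs 12-2 = 10; ticks = ceil(10/1.1) = ceil(9.0909) = 10; reading at tick 10 = 2 + 1.1*10 = 13.0000
Minimum tick count = 10; winners = [1, 2]; smallest index = 1

Answer: 1 10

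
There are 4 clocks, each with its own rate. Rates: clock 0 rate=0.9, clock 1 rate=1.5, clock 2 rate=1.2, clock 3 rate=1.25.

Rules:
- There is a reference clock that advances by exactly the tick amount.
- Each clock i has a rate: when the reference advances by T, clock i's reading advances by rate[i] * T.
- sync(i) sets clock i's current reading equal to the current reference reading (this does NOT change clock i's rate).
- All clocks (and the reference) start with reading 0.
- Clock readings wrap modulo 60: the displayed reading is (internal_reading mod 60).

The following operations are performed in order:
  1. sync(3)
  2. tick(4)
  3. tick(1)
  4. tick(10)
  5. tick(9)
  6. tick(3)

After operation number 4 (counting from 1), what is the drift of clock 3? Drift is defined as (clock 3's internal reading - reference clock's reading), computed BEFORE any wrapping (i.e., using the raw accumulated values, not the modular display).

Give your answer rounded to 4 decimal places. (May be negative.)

Answer: 3.7500

Derivation:
After op 1 sync(3): ref=0.0000 raw=[0.0000 0.0000 0.0000 0.0000]
After op 2 tick(4): ref=4.0000 raw=[3.6000 6.0000 4.8000 5.0000]
After op 3 tick(1): ref=5.0000 raw=[4.5000 7.5000 6.0000 6.2500]
After op 4 tick(10): ref=15.0000 raw=[13.5000 22.5000 18.0000 18.7500]
Drift of clock 3 after op 4: 18.7500 - 15.0000 = 3.7500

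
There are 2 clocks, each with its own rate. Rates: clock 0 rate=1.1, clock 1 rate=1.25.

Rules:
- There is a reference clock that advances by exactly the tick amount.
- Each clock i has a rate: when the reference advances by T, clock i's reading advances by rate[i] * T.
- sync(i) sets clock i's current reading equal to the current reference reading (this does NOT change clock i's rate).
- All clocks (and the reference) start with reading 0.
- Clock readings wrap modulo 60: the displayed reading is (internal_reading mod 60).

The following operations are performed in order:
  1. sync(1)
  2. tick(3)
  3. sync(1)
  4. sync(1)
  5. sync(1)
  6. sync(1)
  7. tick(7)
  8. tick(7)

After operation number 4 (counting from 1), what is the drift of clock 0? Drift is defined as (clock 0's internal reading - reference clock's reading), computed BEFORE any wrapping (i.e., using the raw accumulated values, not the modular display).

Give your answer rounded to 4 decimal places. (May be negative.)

After op 1 sync(1): ref=0.0000 raw=[0.0000 0.0000]
After op 2 tick(3): ref=3.0000 raw=[3.3000 3.7500]
After op 3 sync(1): ref=3.0000 raw=[3.3000 3.0000]
After op 4 sync(1): ref=3.0000 raw=[3.3000 3.0000]
Drift of clock 0 after op 4: 3.3000 - 3.0000 = 0.3000

Answer: 0.3000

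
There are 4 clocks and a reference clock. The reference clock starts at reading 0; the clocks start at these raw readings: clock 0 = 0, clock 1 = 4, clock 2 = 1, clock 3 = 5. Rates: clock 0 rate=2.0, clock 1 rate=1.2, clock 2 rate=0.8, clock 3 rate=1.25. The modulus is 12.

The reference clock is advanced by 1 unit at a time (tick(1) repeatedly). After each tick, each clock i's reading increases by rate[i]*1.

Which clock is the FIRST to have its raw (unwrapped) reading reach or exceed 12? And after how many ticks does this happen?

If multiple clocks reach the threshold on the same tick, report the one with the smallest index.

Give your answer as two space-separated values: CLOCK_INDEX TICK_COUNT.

Answer: 0 6

Derivation:
clock 0: start=0, rate=2.0, needs 12-0 = 12; ticks = ceil(12/2.0) = ceil(6.0000) = 6; reading at tick 6 = 0 + 2.0*6 = 12.0000
clock 1: start=4, rate=1.2, needs 12-4 = 8; ticks = ceil(8/1.2) = ceil(6.6667) = 7; reading at tick 7 = 4 + 1.2*7 = 12.4000
clock 2: start=1, rate=0.8, needs 12-1 = 11; ticks = ceil(11/0.8) = ceil(13.7500) = 14; reading at tick 14 = 1 + 0.8*14 = 12.2000
clock 3: start=5, rate=1.25, needs 12-5 = 7; ticks = ceil(7/1.25) = ceil(5.6000) = 6; reading at tick 6 = 5 + 1.25*6 = 12.5000
Minimum tick count = 6; winners = [0, 3]; smallest index = 0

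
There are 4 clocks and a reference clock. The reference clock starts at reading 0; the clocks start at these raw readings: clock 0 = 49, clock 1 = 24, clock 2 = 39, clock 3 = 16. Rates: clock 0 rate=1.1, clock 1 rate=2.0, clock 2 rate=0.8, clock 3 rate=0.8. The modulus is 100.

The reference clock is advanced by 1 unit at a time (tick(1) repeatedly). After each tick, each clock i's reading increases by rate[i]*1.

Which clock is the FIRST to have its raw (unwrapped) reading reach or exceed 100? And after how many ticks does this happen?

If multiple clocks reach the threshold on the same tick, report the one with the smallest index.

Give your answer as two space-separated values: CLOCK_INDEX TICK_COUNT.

Answer: 1 38

Derivation:
clock 0: start=49, rate=1.1, needs 100-49 = 51; ticks = ceil(51/1.1) = ceil(46.3636) = 47; reading at tick 47 = 49 + 1.1*47 = 100.7000
clock 1: start=24, rate=2.0, needs 100-24 = 76; ticks = ceil(76/2.0) = ceil(38.0000) = 38; reading at tick 38 = 24 + 2.0*38 = 100.0000
clock 2: start=39, rate=0.8, needs 100-39 = 61; ticks = ceil(61/0.8) = ceil(76.2500) = 77; reading at tick 77 = 39 + 0.8*77 = 100.6000
clock 3: start=16, rate=0.8, needs 100-16 = 84; ticks = ceil(84/0.8) = ceil(105.0000) = 105; reading at tick 105 = 16 + 0.8*105 = 100.0000
Minimum tick count = 38; winners = [1]; smallest index = 1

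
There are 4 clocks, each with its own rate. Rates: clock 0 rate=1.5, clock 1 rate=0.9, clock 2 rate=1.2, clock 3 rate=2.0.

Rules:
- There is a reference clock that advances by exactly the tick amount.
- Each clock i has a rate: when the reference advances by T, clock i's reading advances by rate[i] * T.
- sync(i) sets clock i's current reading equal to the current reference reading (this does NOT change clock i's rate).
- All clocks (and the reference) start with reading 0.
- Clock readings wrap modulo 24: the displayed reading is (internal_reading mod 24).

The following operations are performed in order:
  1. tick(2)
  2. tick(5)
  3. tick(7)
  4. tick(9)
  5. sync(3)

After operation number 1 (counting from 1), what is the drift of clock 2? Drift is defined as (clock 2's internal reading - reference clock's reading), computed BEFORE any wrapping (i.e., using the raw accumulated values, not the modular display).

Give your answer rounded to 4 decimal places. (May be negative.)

Answer: 0.4000

Derivation:
After op 1 tick(2): ref=2.0000 raw=[3.0000 1.8000 2.4000 4.0000]
Drift of clock 2 after op 1: 2.4000 - 2.0000 = 0.4000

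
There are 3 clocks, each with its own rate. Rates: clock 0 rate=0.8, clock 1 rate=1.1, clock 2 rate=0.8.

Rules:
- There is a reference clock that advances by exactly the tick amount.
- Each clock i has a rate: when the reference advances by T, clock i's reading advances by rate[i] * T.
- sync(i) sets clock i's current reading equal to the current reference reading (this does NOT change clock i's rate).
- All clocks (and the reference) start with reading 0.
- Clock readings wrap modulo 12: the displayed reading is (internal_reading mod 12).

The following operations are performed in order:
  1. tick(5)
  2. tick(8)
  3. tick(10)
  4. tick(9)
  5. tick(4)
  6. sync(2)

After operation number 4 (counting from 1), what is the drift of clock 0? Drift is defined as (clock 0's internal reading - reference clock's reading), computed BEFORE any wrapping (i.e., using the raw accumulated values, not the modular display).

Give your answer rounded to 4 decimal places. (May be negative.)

After op 1 tick(5): ref=5.0000 raw=[4.0000 5.5000 4.0000]
After op 2 tick(8): ref=13.0000 raw=[10.4000 14.3000 10.4000]
After op 3 tick(10): ref=23.0000 raw=[18.4000 25.3000 18.4000]
After op 4 tick(9): ref=32.0000 raw=[25.6000 35.2000 25.6000]
Drift of clock 0 after op 4: 25.6000 - 32.0000 = -6.4000

Answer: -6.4000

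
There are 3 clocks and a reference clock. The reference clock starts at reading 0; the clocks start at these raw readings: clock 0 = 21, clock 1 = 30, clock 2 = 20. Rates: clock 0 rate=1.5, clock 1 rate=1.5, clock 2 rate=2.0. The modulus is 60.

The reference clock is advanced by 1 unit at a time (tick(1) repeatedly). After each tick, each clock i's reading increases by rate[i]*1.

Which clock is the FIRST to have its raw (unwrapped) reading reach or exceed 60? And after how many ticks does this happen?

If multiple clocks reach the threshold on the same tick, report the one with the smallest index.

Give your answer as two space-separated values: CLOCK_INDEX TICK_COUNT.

Answer: 1 20

Derivation:
clock 0: start=21, rate=1.5, needs 60-21 = 39; ticks = ceil(39/1.5) = ceil(26.0000) = 26; reading at tick 26 = 21 + 1.5*26 = 60.0000
clock 1: start=30, rate=1.5, needs 60-30 = 30; ticks = ceil(30/1.5) = ceil(20.0000) = 20; reading at tick 20 = 30 + 1.5*20 = 60.0000
clock 2: start=20, rate=2.0, needs 60-20 = 40; ticks = ceil(40/2.0) = ceil(20.0000) = 20; reading at tick 20 = 20 + 2.0*20 = 60.0000
Minimum tick count = 20; winners = [1, 2]; smallest index = 1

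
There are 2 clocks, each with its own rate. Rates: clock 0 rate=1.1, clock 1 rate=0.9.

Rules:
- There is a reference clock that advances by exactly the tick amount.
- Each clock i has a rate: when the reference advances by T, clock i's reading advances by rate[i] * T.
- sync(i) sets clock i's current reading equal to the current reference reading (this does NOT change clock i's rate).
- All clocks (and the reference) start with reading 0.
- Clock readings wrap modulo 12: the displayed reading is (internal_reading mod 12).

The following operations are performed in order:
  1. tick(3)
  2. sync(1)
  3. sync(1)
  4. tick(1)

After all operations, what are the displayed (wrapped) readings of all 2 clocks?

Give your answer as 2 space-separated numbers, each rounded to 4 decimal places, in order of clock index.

After op 1 tick(3): ref=3.0000 raw=[3.3000 2.7000]
After op 2 sync(1): ref=3.0000 raw=[3.3000 3.0000]
After op 3 sync(1): ref=3.0000 raw=[3.3000 3.0000]
After op 4 tick(1): ref=4.0000 raw=[4.4000 3.9000]
Wrap final raw readings (mod 12): 4.4000 mod 12 = 4.4000; 3.9000 mod 12 = 3.9000

Answer: 4.4000 3.9000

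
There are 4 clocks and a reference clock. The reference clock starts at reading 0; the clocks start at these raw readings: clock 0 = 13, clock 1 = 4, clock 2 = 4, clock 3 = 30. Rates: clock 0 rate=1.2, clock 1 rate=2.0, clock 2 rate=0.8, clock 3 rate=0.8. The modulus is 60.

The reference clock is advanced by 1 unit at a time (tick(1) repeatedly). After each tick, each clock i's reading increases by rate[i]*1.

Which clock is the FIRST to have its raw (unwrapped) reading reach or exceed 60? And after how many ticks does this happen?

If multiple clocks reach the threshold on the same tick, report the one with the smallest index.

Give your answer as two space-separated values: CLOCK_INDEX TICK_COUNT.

clock 0: start=13, rate=1.2, needs 60-13 = 47; ticks = ceil(47/1.2) = ceil(39.1667) = 40; reading at tick 40 = 13 + 1.2*40 = 61.0000
clock 1: start=4, rate=2.0, needs 60-4 = 56; ticks = ceil(56/2.0) = ceil(28.0000) = 28; reading at tick 28 = 4 + 2.0*28 = 60.0000
clock 2: start=4, rate=0.8, needs 60-4 = 56; ticks = ceil(56/0.8) = ceil(70.0000) = 70; reading at tick 70 = 4 + 0.8*70 = 60.0000
clock 3: start=30, rate=0.8, needs 60-30 = 30; ticks = ceil(30/0.8) = ceil(37.5000) = 38; reading at tick 38 = 30 + 0.8*38 = 60.4000
Minimum tick count = 28; winners = [1]; smallest index = 1

Answer: 1 28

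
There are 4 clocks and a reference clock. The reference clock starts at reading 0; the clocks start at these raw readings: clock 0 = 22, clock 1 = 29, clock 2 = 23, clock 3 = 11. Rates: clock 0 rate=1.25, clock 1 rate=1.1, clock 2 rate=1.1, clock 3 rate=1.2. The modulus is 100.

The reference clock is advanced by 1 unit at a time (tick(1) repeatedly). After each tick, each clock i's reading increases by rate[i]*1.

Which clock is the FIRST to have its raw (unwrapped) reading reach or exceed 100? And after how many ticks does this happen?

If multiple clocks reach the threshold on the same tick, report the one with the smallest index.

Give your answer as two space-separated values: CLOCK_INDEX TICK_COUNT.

clock 0: start=22, rate=1.25, needs 100-22 = 78; ticks = ceil(78/1.25) = ceil(62.4000) = 63; reading at tick 63 = 22 + 1.25*63 = 100.7500
clock 1: start=29, rate=1.1, needs 100-29 = 71; ticks = ceil(71/1.1) = ceil(64.5455) = 65; reading at tick 65 = 29 + 1.1*65 = 100.5000
clock 2: start=23, rate=1.1, needs 100-23 = 77; ticks = ceil(77/1.1) = ceil(70.0000) = 70; reading at tick 70 = 23 + 1.1*70 = 100.0000
clock 3: start=11, rate=1.2, needs 100-11 = 89; ticks = ceil(89/1.2) = ceil(74.1667) = 75; reading at tick 75 = 11 + 1.2*75 = 101.0000
Minimum tick count = 63; winners = [0]; smallest index = 0

Answer: 0 63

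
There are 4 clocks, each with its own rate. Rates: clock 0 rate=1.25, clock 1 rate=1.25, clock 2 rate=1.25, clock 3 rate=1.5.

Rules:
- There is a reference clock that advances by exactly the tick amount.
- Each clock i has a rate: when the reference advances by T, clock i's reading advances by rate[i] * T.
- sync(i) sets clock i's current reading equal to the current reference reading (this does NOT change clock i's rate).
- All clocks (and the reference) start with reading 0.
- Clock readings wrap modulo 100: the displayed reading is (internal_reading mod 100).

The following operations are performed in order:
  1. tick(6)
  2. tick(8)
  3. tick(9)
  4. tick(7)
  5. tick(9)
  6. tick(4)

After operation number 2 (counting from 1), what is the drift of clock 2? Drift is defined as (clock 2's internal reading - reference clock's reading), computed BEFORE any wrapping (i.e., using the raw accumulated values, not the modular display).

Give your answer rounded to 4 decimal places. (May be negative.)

After op 1 tick(6): ref=6.0000 raw=[7.5000 7.5000 7.5000 9.0000]
After op 2 tick(8): ref=14.0000 raw=[17.5000 17.5000 17.5000 21.0000]
Drift of clock 2 after op 2: 17.5000 - 14.0000 = 3.5000

Answer: 3.5000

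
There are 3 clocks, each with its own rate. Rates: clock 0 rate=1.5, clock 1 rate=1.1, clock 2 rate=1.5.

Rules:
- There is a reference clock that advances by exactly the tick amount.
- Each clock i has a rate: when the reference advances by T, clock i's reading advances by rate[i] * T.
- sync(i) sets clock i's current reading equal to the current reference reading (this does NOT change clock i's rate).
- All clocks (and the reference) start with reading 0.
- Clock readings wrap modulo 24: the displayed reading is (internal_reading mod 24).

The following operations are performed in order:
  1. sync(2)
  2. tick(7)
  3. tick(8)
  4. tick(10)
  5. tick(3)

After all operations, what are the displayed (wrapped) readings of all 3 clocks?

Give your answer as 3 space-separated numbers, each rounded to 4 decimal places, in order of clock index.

Answer: 18.0000 6.8000 18.0000

Derivation:
After op 1 sync(2): ref=0.0000 raw=[0.0000 0.0000 0.0000]
After op 2 tick(7): ref=7.0000 raw=[10.5000 7.7000 10.5000]
After op 3 tick(8): ref=15.0000 raw=[22.5000 16.5000 22.5000]
After op 4 tick(10): ref=25.0000 raw=[37.5000 27.5000 37.5000]
After op 5 tick(3): ref=28.0000 raw=[42.0000 30.8000 42.0000]
Wrap final raw readings (mod 24): 42.0000 mod 24 = 18.0000; 30.8000 mod 24 = 6.8000; 42.0000 mod 24 = 18.0000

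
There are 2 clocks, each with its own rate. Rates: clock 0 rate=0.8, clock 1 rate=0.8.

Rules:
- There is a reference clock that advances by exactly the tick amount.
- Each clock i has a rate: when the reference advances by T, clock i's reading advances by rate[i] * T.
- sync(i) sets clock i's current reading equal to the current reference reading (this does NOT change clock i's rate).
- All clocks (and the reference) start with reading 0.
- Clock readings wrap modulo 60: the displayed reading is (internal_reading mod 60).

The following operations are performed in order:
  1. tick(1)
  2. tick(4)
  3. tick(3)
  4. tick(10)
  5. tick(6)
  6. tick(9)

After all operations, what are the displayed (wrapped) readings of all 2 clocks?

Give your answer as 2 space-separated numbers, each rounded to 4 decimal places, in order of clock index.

After op 1 tick(1): ref=1.0000 raw=[0.8000 0.8000]
After op 2 tick(4): ref=5.0000 raw=[4.0000 4.0000]
After op 3 tick(3): ref=8.0000 raw=[6.4000 6.4000]
After op 4 tick(10): ref=18.0000 raw=[14.4000 14.4000]
After op 5 tick(6): ref=24.0000 raw=[19.2000 19.2000]
After op 6 tick(9): ref=33.0000 raw=[26.4000 26.4000]
Wrap final raw readings (mod 60): 26.4000 mod 60 = 26.4000; 26.4000 mod 60 = 26.4000

Answer: 26.4000 26.4000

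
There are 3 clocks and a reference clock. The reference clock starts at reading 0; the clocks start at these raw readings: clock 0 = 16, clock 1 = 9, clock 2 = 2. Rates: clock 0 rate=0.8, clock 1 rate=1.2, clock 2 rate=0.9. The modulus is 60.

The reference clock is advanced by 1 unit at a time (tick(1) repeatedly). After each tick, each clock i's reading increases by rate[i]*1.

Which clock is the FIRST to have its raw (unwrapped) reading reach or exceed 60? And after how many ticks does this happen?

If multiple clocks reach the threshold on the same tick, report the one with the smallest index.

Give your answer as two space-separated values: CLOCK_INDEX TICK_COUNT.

Answer: 1 43

Derivation:
clock 0: start=16, rate=0.8, needs 60-16 = 44; ticks = ceil(44/0.8) = ceil(55.0000) = 55; reading at tick 55 = 16 + 0.8*55 = 60.0000
clock 1: start=9, rate=1.2, needs 60-9 = 51; ticks = ceil(51/1.2) = ceil(42.5000) = 43; reading at tick 43 = 9 + 1.2*43 = 60.6000
clock 2: start=2, rate=0.9, needs 60-2 = 58; ticks = ceil(58/0.9) = ceil(64.4444) = 65; reading at tick 65 = 2 + 0.9*65 = 60.5000
Minimum tick count = 43; winners = [1]; smallest index = 1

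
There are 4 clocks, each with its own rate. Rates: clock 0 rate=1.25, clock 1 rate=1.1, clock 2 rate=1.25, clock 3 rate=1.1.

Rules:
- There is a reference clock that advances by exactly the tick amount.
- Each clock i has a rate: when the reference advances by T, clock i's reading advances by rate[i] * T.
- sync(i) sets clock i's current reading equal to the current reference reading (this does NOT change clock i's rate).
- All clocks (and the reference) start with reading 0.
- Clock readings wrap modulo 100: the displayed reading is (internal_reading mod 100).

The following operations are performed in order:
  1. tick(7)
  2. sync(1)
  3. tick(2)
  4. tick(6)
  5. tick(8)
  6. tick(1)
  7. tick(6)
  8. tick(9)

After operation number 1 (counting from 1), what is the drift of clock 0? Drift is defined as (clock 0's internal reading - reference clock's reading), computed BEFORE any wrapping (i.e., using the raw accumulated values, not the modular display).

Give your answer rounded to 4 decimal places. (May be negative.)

Answer: 1.7500

Derivation:
After op 1 tick(7): ref=7.0000 raw=[8.7500 7.7000 8.7500 7.7000]
Drift of clock 0 after op 1: 8.7500 - 7.0000 = 1.7500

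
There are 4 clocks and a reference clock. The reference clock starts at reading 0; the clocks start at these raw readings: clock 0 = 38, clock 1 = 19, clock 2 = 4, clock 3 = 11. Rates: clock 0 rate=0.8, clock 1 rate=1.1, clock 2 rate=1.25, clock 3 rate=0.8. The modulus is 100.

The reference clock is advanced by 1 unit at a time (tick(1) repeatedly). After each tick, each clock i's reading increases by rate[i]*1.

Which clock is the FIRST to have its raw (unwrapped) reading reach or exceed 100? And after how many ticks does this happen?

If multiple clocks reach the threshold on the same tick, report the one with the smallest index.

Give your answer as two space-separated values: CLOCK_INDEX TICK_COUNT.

clock 0: start=38, rate=0.8, needs 100-38 = 62; ticks = ceil(62/0.8) = ceil(77.5000) = 78; reading at tick 78 = 38 + 0.8*78 = 100.4000
clock 1: start=19, rate=1.1, needs 100-19 = 81; ticks = ceil(81/1.1) = ceil(73.6364) = 74; reading at tick 74 = 19 + 1.1*74 = 100.4000
clock 2: start=4, rate=1.25, needs 100-4 = 96; ticks = ceil(96/1.25) = ceil(76.8000) = 77; reading at tick 77 = 4 + 1.25*77 = 100.2500
clock 3: start=11, rate=0.8, needs 100-11 = 89; ticks = ceil(89/0.8) = ceil(111.2500) = 112; reading at tick 112 = 11 + 0.8*112 = 100.6000
Minimum tick count = 74; winners = [1]; smallest index = 1

Answer: 1 74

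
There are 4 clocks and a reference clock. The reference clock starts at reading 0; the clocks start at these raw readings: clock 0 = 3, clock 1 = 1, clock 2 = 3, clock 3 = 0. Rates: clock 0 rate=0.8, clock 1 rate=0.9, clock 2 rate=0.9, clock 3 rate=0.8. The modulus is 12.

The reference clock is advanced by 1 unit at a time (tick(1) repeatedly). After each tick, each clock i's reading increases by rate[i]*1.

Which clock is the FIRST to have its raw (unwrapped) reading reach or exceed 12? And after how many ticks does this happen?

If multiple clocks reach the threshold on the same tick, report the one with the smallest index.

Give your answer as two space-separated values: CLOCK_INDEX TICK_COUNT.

Answer: 2 10

Derivation:
clock 0: start=3, rate=0.8, needs 12-3 = 9; ticks = ceil(9/0.8) = ceil(11.2500) = 12; reading at tick 12 = 3 + 0.8*12 = 12.6000
clock 1: start=1, rate=0.9, needs 12-1 = 11; ticks = ceil(11/0.9) = ceil(12.2222) = 13; reading at tick 13 = 1 + 0.9*13 = 12.7000
clock 2: start=3, rate=0.9, needs 12-3 = 9; ticks = ceil(9/0.9) = ceil(10.0000) = 10; reading at tick 10 = 3 + 0.9*10 = 12.0000
clock 3: start=0, rate=0.8, needs 12-0 = 12; ticks = ceil(12/0.8) = ceil(15.0000) = 15; reading at tick 15 = 0 + 0.8*15 = 12.0000
Minimum tick count = 10; winners = [2]; smallest index = 2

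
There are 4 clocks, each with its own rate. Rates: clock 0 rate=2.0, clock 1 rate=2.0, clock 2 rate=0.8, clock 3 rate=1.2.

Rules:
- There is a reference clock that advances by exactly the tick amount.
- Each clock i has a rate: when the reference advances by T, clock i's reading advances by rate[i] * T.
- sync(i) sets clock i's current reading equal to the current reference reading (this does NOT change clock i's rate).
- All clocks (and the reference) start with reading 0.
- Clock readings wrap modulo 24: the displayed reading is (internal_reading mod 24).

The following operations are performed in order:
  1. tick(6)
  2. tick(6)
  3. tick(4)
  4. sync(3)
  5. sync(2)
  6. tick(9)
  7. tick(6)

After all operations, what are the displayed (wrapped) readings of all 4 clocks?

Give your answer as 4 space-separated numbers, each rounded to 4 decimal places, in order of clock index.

After op 1 tick(6): ref=6.0000 raw=[12.0000 12.0000 4.8000 7.2000]
After op 2 tick(6): ref=12.0000 raw=[24.0000 24.0000 9.6000 14.4000]
After op 3 tick(4): ref=16.0000 raw=[32.0000 32.0000 12.8000 19.2000]
After op 4 sync(3): ref=16.0000 raw=[32.0000 32.0000 12.8000 16.0000]
After op 5 sync(2): ref=16.0000 raw=[32.0000 32.0000 16.0000 16.0000]
After op 6 tick(9): ref=25.0000 raw=[50.0000 50.0000 23.2000 26.8000]
After op 7 tick(6): ref=31.0000 raw=[62.0000 62.0000 28.0000 34.0000]
Wrap final raw readings (mod 24): 62.0000 mod 24 = 14.0000; 62.0000 mod 24 = 14.0000; 28.0000 mod 24 = 4.0000; 34.0000 mod 24 = 10.0000

Answer: 14.0000 14.0000 4.0000 10.0000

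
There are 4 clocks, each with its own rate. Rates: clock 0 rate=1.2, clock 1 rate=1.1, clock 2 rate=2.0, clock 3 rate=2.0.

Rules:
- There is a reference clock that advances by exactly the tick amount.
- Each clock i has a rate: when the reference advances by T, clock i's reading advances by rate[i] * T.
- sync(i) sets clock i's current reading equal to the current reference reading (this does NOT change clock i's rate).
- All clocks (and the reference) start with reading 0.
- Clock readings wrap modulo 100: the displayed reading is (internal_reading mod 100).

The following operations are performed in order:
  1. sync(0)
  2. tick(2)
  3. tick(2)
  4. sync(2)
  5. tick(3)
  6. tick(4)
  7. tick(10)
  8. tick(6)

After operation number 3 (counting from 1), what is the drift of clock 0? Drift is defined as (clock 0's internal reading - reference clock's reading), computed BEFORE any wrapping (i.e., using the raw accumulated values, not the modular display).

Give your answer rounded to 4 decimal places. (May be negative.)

Answer: 0.8000

Derivation:
After op 1 sync(0): ref=0.0000 raw=[0.0000 0.0000 0.0000 0.0000]
After op 2 tick(2): ref=2.0000 raw=[2.4000 2.2000 4.0000 4.0000]
After op 3 tick(2): ref=4.0000 raw=[4.8000 4.4000 8.0000 8.0000]
Drift of clock 0 after op 3: 4.8000 - 4.0000 = 0.8000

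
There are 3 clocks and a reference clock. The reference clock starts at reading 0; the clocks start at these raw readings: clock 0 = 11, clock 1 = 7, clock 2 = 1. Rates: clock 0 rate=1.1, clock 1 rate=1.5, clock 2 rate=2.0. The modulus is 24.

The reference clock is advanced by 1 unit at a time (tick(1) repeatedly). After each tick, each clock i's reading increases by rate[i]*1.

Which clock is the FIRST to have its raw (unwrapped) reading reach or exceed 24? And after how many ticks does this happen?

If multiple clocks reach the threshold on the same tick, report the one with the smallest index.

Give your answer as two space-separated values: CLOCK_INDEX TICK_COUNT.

clock 0: start=11, rate=1.1, needs 24-11 = 13; ticks = ceil(13/1.1) = ceil(11.8182) = 12; reading at tick 12 = 11 + 1.1*12 = 24.2000
clock 1: start=7, rate=1.5, needs 24-7 = 17; ticks = ceil(17/1.5) = ceil(11.3333) = 12; reading at tick 12 = 7 + 1.5*12 = 25.0000
clock 2: start=1, rate=2.0, needs 24-1 = 23; ticks = ceil(23/2.0) = ceil(11.5000) = 12; reading at tick 12 = 1 + 2.0*12 = 25.0000
Minimum tick count = 12; winners = [0, 1, 2]; smallest index = 0

Answer: 0 12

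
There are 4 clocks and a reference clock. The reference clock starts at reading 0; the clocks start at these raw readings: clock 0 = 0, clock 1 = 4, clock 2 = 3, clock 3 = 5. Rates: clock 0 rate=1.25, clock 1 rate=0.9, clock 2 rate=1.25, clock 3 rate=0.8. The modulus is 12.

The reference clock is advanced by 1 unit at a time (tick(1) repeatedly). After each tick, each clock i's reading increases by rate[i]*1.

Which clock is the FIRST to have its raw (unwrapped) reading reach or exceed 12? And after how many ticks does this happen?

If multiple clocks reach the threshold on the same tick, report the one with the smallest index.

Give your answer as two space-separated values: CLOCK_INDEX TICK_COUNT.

Answer: 2 8

Derivation:
clock 0: start=0, rate=1.25, needs 12-0 = 12; ticks = ceil(12/1.25) = ceil(9.6000) = 10; reading at tick 10 = 0 + 1.25*10 = 12.5000
clock 1: start=4, rate=0.9, needs 12-4 = 8; ticks = ceil(8/0.9) = ceil(8.8889) = 9; reading at tick 9 = 4 + 0.9*9 = 12.1000
clock 2: start=3, rate=1.25, needs 12-3 = 9; ticks = ceil(9/1.25) = ceil(7.2000) = 8; reading at tick 8 = 3 + 1.25*8 = 13.0000
clock 3: start=5, rate=0.8, needs 12-5 = 7; ticks = ceil(7/0.8) = ceil(8.7500) = 9; reading at tick 9 = 5 + 0.8*9 = 12.2000
Minimum tick count = 8; winners = [2]; smallest index = 2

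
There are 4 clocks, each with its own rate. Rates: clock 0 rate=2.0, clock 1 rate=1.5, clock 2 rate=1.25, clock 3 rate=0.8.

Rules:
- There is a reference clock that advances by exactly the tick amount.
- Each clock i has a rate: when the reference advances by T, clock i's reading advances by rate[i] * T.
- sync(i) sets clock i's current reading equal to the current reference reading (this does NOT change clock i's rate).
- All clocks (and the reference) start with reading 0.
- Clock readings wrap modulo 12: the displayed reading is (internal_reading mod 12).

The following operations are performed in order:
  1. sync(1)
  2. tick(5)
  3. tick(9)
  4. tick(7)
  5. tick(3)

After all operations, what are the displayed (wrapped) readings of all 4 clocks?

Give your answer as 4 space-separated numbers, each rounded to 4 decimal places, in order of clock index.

After op 1 sync(1): ref=0.0000 raw=[0.0000 0.0000 0.0000 0.0000]
After op 2 tick(5): ref=5.0000 raw=[10.0000 7.5000 6.2500 4.0000]
After op 3 tick(9): ref=14.0000 raw=[28.0000 21.0000 17.5000 11.2000]
After op 4 tick(7): ref=21.0000 raw=[42.0000 31.5000 26.2500 16.8000]
After op 5 tick(3): ref=24.0000 raw=[48.0000 36.0000 30.0000 19.2000]
Wrap final raw readings (mod 12): 48.0000 mod 12 = 0.0000; 36.0000 mod 12 = 0.0000; 30.0000 mod 12 = 6.0000; 19.2000 mod 12 = 7.2000

Answer: 0.0000 0.0000 6.0000 7.2000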